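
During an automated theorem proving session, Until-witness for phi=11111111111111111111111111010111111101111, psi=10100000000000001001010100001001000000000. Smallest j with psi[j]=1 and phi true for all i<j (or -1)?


(phi U psi) at 0: need smallest j with psi[j]=1 and phi[i]=1 for all i in [0,j).
Scan from step 0:
  step 0: psi=1 and phi held for [0,0) -> witness found
Witness step = 0

0


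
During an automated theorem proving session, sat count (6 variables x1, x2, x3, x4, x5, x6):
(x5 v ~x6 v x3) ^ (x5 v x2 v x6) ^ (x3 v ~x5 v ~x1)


CNF with 3 clauses over 6 vars (64 assignments).
An assignment satisfies CNF iff every clause has >=1 true literal.
Check each row (bits = x1,x2,x3,x4,x5,x6; clause T/F shown):
  row 0 [000000]: clauses=TFT -> 0
  row 1 [000001]: clauses=FTT -> 0
  row 2 [000010]: clauses=TTT -> 1
  row 3 [000011]: clauses=TTT -> 1
  row 4 [000100]: clauses=TFT -> 0
  (every remaining row is evaluated the same way; all 64 results are listed next)
Full result column, 8 rows per line (x1,x2,x3 fixed per line; x4,x5,x6 runs 000..111 left to right):
  rows 0-7 [x1,x2,x3=000]: 00110011  (ones: 4)
  rows 8-15 [x1,x2,x3=001]: 01110111  (ones: 6)
  rows 16-23 [x1,x2,x3=010]: 10111011  (ones: 6)
  rows 24-31 [x1,x2,x3=011]: 11111111  (ones: 8)
  rows 32-39 [x1,x2,x3=100]: 00000000  (ones: 0)
  rows 40-47 [x1,x2,x3=101]: 01110111  (ones: 6)
  rows 48-55 [x1,x2,x3=110]: 10001000  (ones: 2)
  rows 56-63 [x1,x2,x3=111]: 11111111  (ones: 8)
Satisfying assignments = 4+6+6+8+0+6+2+8 = 40

40


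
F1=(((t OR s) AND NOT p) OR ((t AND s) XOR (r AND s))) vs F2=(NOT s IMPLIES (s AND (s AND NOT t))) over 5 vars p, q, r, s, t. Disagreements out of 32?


F1 = (((t OR s) AND NOT p) OR ((t AND s) XOR (r AND s)))
F2 = (NOT s IMPLIES (s AND (s AND NOT t)))
Evaluate both on each of 32 rows (bits = p,q,r,s,t):
  row 0 [00000]: F1=0 F2=0 -> 0
  row 1 [00001]: F1=1 F2=0 (differ) -> 1
  row 2 [00010]: F1=1 F2=1 -> 0
  row 3 [00011]: F1=1 F2=1 -> 0
  row 4 [00100]: F1=0 F2=0 -> 0
  row 5 [00101]: F1=1 F2=0 (differ) -> 1
  row 6 [00110]: F1=1 F2=1 -> 0
  row 7 [00111]: F1=1 F2=1 -> 0
  row 8 [01000]: F1=0 F2=0 -> 0
  row 9 [01001]: F1=1 F2=0 (differ) -> 1
  row 10 [01010]: F1=1 F2=1 -> 0
  row 11 [01011]: F1=1 F2=1 -> 0
  row 12 [01100]: F1=0 F2=0 -> 0
  row 13 [01101]: F1=1 F2=0 (differ) -> 1
  row 14 [01110]: F1=1 F2=1 -> 0
  row 15 [01111]: F1=1 F2=1 -> 0
  row 16 [10000]: F1=0 F2=0 -> 0
  row 17 [10001]: F1=0 F2=0 -> 0
  row 18 [10010]: F1=0 F2=1 (differ) -> 1
  row 19 [10011]: F1=1 F2=1 -> 0
  row 20 [10100]: F1=0 F2=0 -> 0
  row 21 [10101]: F1=0 F2=0 -> 0
  row 22 [10110]: F1=1 F2=1 -> 0
  row 23 [10111]: F1=0 F2=1 (differ) -> 1
  row 24 [11000]: F1=0 F2=0 -> 0
  row 25 [11001]: F1=0 F2=0 -> 0
  row 26 [11010]: F1=0 F2=1 (differ) -> 1
  row 27 [11011]: F1=1 F2=1 -> 0
  row 28 [11100]: F1=0 F2=0 -> 0
  row 29 [11101]: F1=0 F2=0 -> 0
  row 30 [11110]: F1=1 F2=1 -> 0
  row 31 [11111]: F1=0 F2=1 (differ) -> 1
Full result column, 8 rows per line (p,q fixed per line; r,s,t runs 000..111 left to right):
  rows 0-7 [p,q=00]: 01000100  (ones: 2)
  rows 8-15 [p,q=01]: 01000100  (ones: 2)
  rows 16-23 [p,q=10]: 00100001  (ones: 2)
  rows 24-31 [p,q=11]: 00100001  (ones: 2)
Disagreements = 2+2+2+2 = 8

8


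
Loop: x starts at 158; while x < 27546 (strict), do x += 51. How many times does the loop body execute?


Step 1: x goes from 158 toward 27546 by 51; the body runs while x<27546, so iterations = ceil((bound-start)/step)
Step 2: Distance=27388
Step 3: ceil(27388/51)=538

538


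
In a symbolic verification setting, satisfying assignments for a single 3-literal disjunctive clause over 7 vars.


Step 1: Total=2^7=128
Step 2: Unsat when all 3 false: 2^4=16
Step 3: Sat=128-16=112

112


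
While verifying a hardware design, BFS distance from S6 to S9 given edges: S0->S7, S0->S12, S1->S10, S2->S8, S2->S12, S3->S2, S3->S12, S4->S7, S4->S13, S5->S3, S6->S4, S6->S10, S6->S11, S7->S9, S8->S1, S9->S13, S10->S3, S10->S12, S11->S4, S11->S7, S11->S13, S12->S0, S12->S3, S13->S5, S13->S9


BFS layer-by-layer from S6:
  dist 0: {S6}
  dist 1: {S4, S10, S11}
  dist 2: {S3, S7, S12, S13}
  dist 3: {S0, S2, S5, S9}
  -> S9 reached at distance 3
Shortest path length = 3

3


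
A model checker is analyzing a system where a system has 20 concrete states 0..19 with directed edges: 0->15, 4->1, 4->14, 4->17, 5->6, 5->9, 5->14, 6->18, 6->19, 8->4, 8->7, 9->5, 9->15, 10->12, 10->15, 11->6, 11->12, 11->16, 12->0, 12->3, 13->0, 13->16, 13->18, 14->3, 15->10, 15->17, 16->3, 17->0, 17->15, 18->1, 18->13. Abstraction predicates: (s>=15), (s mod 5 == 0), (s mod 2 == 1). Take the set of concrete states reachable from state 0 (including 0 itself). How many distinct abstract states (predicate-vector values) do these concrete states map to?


BFS from 0:
Concrete reachable: {0, 3, 10, 12, 15, 17}
Abstract via predicates (s>=15), (s mod 5 == 0), (s mod 2 == 1):
  (0,0,0) <- {12}
  (0,0,1) <- {3}
  (0,1,0) <- {0, 10}
  (1,0,1) <- {17}
  (1,1,1) <- {15}
Distinct abstract states = 5

5


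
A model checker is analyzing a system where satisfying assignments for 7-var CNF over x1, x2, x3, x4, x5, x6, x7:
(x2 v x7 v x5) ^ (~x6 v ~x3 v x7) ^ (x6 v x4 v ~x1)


CNF with 3 clauses over 7 vars (128 assignments).
An assignment satisfies CNF iff every clause has >=1 true literal.
Check each row (bits = x1,x2,x3,x4,x5,x6,x7; clause T/F shown):
  row 0 [0000000]: clauses=FTT -> 0
  row 1 [0000001]: clauses=TTT -> 1
  row 2 [0000010]: clauses=FTT -> 0
  row 3 [0000011]: clauses=TTT -> 1
  row 4 [0000100]: clauses=TTT -> 1
  (every remaining row is evaluated the same way; all 128 results are listed next)
Full result column, 8 rows per line (x1,x2,x3,x4 fixed per line; x5,x6,x7 runs 000..111 left to right):
  rows 0-7 [x1,x2,x3,x4=0000]: 01011111  (ones: 6)
  rows 8-15 [x1,x2,x3,x4=0001]: 01011111  (ones: 6)
  rows 16-23 [x1,x2,x3,x4=0010]: 01011101  (ones: 5)
  rows 24-31 [x1,x2,x3,x4=0011]: 01011101  (ones: 5)
  rows 32-39 [x1,x2,x3,x4=0100]: 11111111  (ones: 8)
  rows 40-47 [x1,x2,x3,x4=0101]: 11111111  (ones: 8)
  rows 48-55 [x1,x2,x3,x4=0110]: 11011101  (ones: 6)
  rows 56-63 [x1,x2,x3,x4=0111]: 11011101  (ones: 6)
  rows 64-71 [x1,x2,x3,x4=1000]: 00010011  (ones: 3)
  rows 72-79 [x1,x2,x3,x4=1001]: 01011111  (ones: 6)
  rows 80-87 [x1,x2,x3,x4=1010]: 00010001  (ones: 2)
  rows 88-95 [x1,x2,x3,x4=1011]: 01011101  (ones: 5)
  rows 96-103 [x1,x2,x3,x4=1100]: 00110011  (ones: 4)
  rows 104-111 [x1,x2,x3,x4=1101]: 11111111  (ones: 8)
  rows 112-119 [x1,x2,x3,x4=1110]: 00010001  (ones: 2)
  rows 120-127 [x1,x2,x3,x4=1111]: 11011101  (ones: 6)
Satisfying assignments = 6+6+5+5+8+8+6+6+3+6+2+5+4+8+2+6 = 86

86


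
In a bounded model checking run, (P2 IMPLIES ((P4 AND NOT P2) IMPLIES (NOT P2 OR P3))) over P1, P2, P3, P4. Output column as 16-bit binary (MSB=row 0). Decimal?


Formula: (P2 IMPLIES ((P4 AND NOT P2) IMPLIES (NOT P2 OR P3))) over P1, P2, P3, P4 (16 rows)
Evaluate each row (bits = P1,P2,P3,P4, MSB first):
  row 0 [0000]: (0 IMPLIES ((0 AND NOT 0) IMPLIES (NOT 0 OR 0))) -> 1
  row 1 [0001]: (0 IMPLIES ((1 AND NOT 0) IMPLIES (NOT 0 OR 0))) -> 1
  row 2 [0010]: (0 IMPLIES ((0 AND NOT 0) IMPLIES (NOT 0 OR 1))) -> 1
  row 3 [0011]: (0 IMPLIES ((1 AND NOT 0) IMPLIES (NOT 0 OR 1))) -> 1
  row 4 [0100]: (1 IMPLIES ((0 AND NOT 1) IMPLIES (NOT 1 OR 0))) -> 1
  row 5 [0101]: (1 IMPLIES ((1 AND NOT 1) IMPLIES (NOT 1 OR 0))) -> 1
  row 6 [0110]: (1 IMPLIES ((0 AND NOT 1) IMPLIES (NOT 1 OR 1))) -> 1
  row 7 [0111]: (1 IMPLIES ((1 AND NOT 1) IMPLIES (NOT 1 OR 1))) -> 1
  row 8 [1000]: (0 IMPLIES ((0 AND NOT 0) IMPLIES (NOT 0 OR 0))) -> 1
  row 9 [1001]: (0 IMPLIES ((1 AND NOT 0) IMPLIES (NOT 0 OR 0))) -> 1
  row 10 [1010]: (0 IMPLIES ((0 AND NOT 0) IMPLIES (NOT 0 OR 1))) -> 1
  row 11 [1011]: (0 IMPLIES ((1 AND NOT 0) IMPLIES (NOT 0 OR 1))) -> 1
  row 12 [1100]: (1 IMPLIES ((0 AND NOT 1) IMPLIES (NOT 1 OR 0))) -> 1
  row 13 [1101]: (1 IMPLIES ((1 AND NOT 1) IMPLIES (NOT 1 OR 0))) -> 1
  row 14 [1110]: (1 IMPLIES ((0 AND NOT 1) IMPLIES (NOT 1 OR 1))) -> 1
  row 15 [1111]: (1 IMPLIES ((1 AND NOT 1) IMPLIES (NOT 1 OR 1))) -> 1
Full result column, 4 rows per line (P1,P2 fixed per line; P3,P4 runs 00..11 left to right):
  rows 0-3 [P1,P2=00]: 1111  = hex F
  rows 4-7 [P1,P2=01]: 1111  = hex F
  rows 8-11 [P1,P2=10]: 1111  = hex F
  rows 12-15 [P1,P2=11]: 1111  = hex F
Output column (row 0 .. row 15) = 1111111111111111
Output column grouped in 4s = 1111 1111 1111 1111 = 0xFFFF
Convert to decimal digit by digit (value = value*16 + digit):
  F -> 15
  15*16 + 15 (F) = 255
  255*16 + 15 (F) = 4095
  4095*16 + 15 (F) = 65535
Decimal = 65535

65535


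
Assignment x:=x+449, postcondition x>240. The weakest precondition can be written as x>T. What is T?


Formula: wp(x:=E, P) = P[E/x] (substitute E for x in postcondition)
Step 1: Postcondition: x>240
Step 2: Substitute x+449 for x: x+449>240
Step 3: Solve for x: x > 240-449 = -209

-209


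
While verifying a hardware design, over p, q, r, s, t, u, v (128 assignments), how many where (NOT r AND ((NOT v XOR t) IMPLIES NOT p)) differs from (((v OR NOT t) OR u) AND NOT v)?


F1 = (NOT r AND ((NOT v XOR t) IMPLIES NOT p))
F2 = (((v OR NOT t) OR u) AND NOT v)
Evaluate both on each of 128 rows (bits = p,q,r,s,t,u,v):
  row 0 [0000000]: F1=1 F2=1 -> 0
  row 1 [0000001]: F1=1 F2=0 (differ) -> 1
  row 2 [0000010]: F1=1 F2=1 -> 0
  row 3 [0000011]: F1=1 F2=0 (differ) -> 1
  row 4 [0000100]: F1=1 F2=0 (differ) -> 1
  (every remaining row is evaluated the same way; all 128 results are listed next)
Full result column, 8 rows per line (p,q,r,s fixed per line; t,u,v runs 000..111 left to right):
  rows 0-7 [p,q,r,s=0000]: 01011101  (ones: 5)
  rows 8-15 [p,q,r,s=0001]: 01011101  (ones: 5)
  rows 16-23 [p,q,r,s=0010]: 10100010  (ones: 3)
  rows 24-31 [p,q,r,s=0011]: 10100010  (ones: 3)
  rows 32-39 [p,q,r,s=0100]: 01011101  (ones: 5)
  rows 40-47 [p,q,r,s=0101]: 01011101  (ones: 5)
  rows 48-55 [p,q,r,s=0110]: 10100010  (ones: 3)
  rows 56-63 [p,q,r,s=0111]: 10100010  (ones: 3)
  rows 64-71 [p,q,r,s=1000]: 11111000  (ones: 5)
  rows 72-79 [p,q,r,s=1001]: 11111000  (ones: 5)
  rows 80-87 [p,q,r,s=1010]: 10100010  (ones: 3)
  rows 88-95 [p,q,r,s=1011]: 10100010  (ones: 3)
  rows 96-103 [p,q,r,s=1100]: 11111000  (ones: 5)
  rows 104-111 [p,q,r,s=1101]: 11111000  (ones: 5)
  rows 112-119 [p,q,r,s=1110]: 10100010  (ones: 3)
  rows 120-127 [p,q,r,s=1111]: 10100010  (ones: 3)
Disagreements = 5+5+3+3+5+5+3+3+5+5+3+3+5+5+3+3 = 64

64


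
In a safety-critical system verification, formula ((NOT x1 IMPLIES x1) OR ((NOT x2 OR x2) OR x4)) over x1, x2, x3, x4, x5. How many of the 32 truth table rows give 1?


Formula: ((NOT x1 IMPLIES x1) OR ((NOT x2 OR x2) OR x4)) over 5 vars (32 rows)
Evaluate each row (x1, x2, x3, x4, x5 as bits, MSB first):
  row 0 [00000]: ((NOT 0 IMPLIES 0) OR ((NOT 0 OR 0) OR 0)) -> 1
  row 1 [00001]: ((NOT 0 IMPLIES 0) OR ((NOT 0 OR 0) OR 0)) -> 1
  row 2 [00010]: ((NOT 0 IMPLIES 0) OR ((NOT 0 OR 0) OR 1)) -> 1
  row 3 [00011]: ((NOT 0 IMPLIES 0) OR ((NOT 0 OR 0) OR 1)) -> 1
  row 4 [00100]: ((NOT 0 IMPLIES 0) OR ((NOT 0 OR 0) OR 0)) -> 1
  row 5 [00101]: ((NOT 0 IMPLIES 0) OR ((NOT 0 OR 0) OR 0)) -> 1
  row 6 [00110]: ((NOT 0 IMPLIES 0) OR ((NOT 0 OR 0) OR 1)) -> 1
  row 7 [00111]: ((NOT 0 IMPLIES 0) OR ((NOT 0 OR 0) OR 1)) -> 1
  row 8 [01000]: ((NOT 0 IMPLIES 0) OR ((NOT 1 OR 1) OR 0)) -> 1
  row 9 [01001]: ((NOT 0 IMPLIES 0) OR ((NOT 1 OR 1) OR 0)) -> 1
  row 10 [01010]: ((NOT 0 IMPLIES 0) OR ((NOT 1 OR 1) OR 1)) -> 1
  row 11 [01011]: ((NOT 0 IMPLIES 0) OR ((NOT 1 OR 1) OR 1)) -> 1
  row 12 [01100]: ((NOT 0 IMPLIES 0) OR ((NOT 1 OR 1) OR 0)) -> 1
  row 13 [01101]: ((NOT 0 IMPLIES 0) OR ((NOT 1 OR 1) OR 0)) -> 1
  row 14 [01110]: ((NOT 0 IMPLIES 0) OR ((NOT 1 OR 1) OR 1)) -> 1
  row 15 [01111]: ((NOT 0 IMPLIES 0) OR ((NOT 1 OR 1) OR 1)) -> 1
  row 16 [10000]: ((NOT 1 IMPLIES 1) OR ((NOT 0 OR 0) OR 0)) -> 1
  row 17 [10001]: ((NOT 1 IMPLIES 1) OR ((NOT 0 OR 0) OR 0)) -> 1
  row 18 [10010]: ((NOT 1 IMPLIES 1) OR ((NOT 0 OR 0) OR 1)) -> 1
  row 19 [10011]: ((NOT 1 IMPLIES 1) OR ((NOT 0 OR 0) OR 1)) -> 1
  row 20 [10100]: ((NOT 1 IMPLIES 1) OR ((NOT 0 OR 0) OR 0)) -> 1
  row 21 [10101]: ((NOT 1 IMPLIES 1) OR ((NOT 0 OR 0) OR 0)) -> 1
  row 22 [10110]: ((NOT 1 IMPLIES 1) OR ((NOT 0 OR 0) OR 1)) -> 1
  row 23 [10111]: ((NOT 1 IMPLIES 1) OR ((NOT 0 OR 0) OR 1)) -> 1
  row 24 [11000]: ((NOT 1 IMPLIES 1) OR ((NOT 1 OR 1) OR 0)) -> 1
  row 25 [11001]: ((NOT 1 IMPLIES 1) OR ((NOT 1 OR 1) OR 0)) -> 1
  row 26 [11010]: ((NOT 1 IMPLIES 1) OR ((NOT 1 OR 1) OR 1)) -> 1
  row 27 [11011]: ((NOT 1 IMPLIES 1) OR ((NOT 1 OR 1) OR 1)) -> 1
  row 28 [11100]: ((NOT 1 IMPLIES 1) OR ((NOT 1 OR 1) OR 0)) -> 1
  row 29 [11101]: ((NOT 1 IMPLIES 1) OR ((NOT 1 OR 1) OR 0)) -> 1
  row 30 [11110]: ((NOT 1 IMPLIES 1) OR ((NOT 1 OR 1) OR 1)) -> 1
  row 31 [11111]: ((NOT 1 IMPLIES 1) OR ((NOT 1 OR 1) OR 1)) -> 1
Full result column, 8 rows per line (x1,x2 fixed per line; x3,x4,x5 runs 000..111 left to right):
  rows 0-7 [x1,x2=00]: 11111111  (ones: 8)
  rows 8-15 [x1,x2=01]: 11111111  (ones: 8)
  rows 16-23 [x1,x2=10]: 11111111  (ones: 8)
  rows 24-31 [x1,x2=11]: 11111111  (ones: 8)
Count of 1-rows = 8+8+8+8 = 32

32


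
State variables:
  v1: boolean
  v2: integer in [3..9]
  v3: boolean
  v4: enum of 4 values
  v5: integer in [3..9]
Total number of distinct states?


State space = product of domain sizes of all variables.
Domain sizes:
  v1 (boolean): 2
  v2 (integer in [3..9]): 7
  v3 (boolean): 2
  v4 (enum of 4 values): 4
  v5 (integer in [3..9]): 7
Product = 2 * 7 * 2 * 4 * 7 = 784

784


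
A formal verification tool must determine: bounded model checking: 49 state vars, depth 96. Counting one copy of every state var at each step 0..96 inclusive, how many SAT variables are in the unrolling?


BMC unrolls to depth k, creating one copy of each state var for steps 0..k.
Step count = 96 + 1 = 97 (steps 0 through 96)
Vars per step = 49
Total = 49 * 97 = 4753

4753


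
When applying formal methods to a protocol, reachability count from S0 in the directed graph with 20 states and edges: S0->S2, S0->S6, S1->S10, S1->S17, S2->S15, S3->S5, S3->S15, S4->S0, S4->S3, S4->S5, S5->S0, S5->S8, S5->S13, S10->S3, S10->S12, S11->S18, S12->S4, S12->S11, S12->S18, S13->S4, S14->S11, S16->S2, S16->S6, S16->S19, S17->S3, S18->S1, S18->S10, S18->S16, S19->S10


BFS from S0:
  layer 0: {S0}
  layer 1: {S2, S6}
  layer 2: {S15}
Reachable set: {S0, S2, S6, S15}
Count = 4

4


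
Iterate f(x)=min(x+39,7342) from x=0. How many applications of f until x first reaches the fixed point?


Step 1: x=0, cap=7342, increment=39
Step 2: x grows by 39 each step until capped at 7342; fixed point is x=7342
Step 3: iterations = ceil(7342/39) = 189

189


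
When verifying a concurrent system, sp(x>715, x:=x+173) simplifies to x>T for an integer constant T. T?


Formula: sp(P, x:=E) = exists old_x. (x = E[old_x/x]) AND P[old_x/x] (old_x is the value of x before the assignment; eliminate old_x by solving x = E[old_x/x] for old_x)
Step 1: Precondition P: x>715, i.e. old_x > 715
Step 2: Assignment gives x = old_x + 173, so old_x = x - 173
Step 3: Substitute into P: x - 173 > 715
Step 4: Simplify: x > 715+173 = 888

888


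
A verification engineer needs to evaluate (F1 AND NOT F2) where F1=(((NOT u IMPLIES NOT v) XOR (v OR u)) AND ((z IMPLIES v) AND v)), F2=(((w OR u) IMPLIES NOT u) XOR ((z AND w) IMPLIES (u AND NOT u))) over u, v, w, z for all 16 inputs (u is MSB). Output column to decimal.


F1 = (((NOT u IMPLIES NOT v) XOR (v OR u)) AND ((z IMPLIES v) AND v))
F2 = (((w OR u) IMPLIES NOT u) XOR ((z AND w) IMPLIES (u AND NOT u)))
Counterexample to F1=>F2 is where F1=1 and F2=0.
Evaluate each row (bits = u,v,w,z, MSB first):
  row 0 [0000]: F1=0 F2=0 -> F1&~F2 -> 0
  row 1 [0001]: F1=0 F2=0 -> F1&~F2 -> 0
  row 2 [0010]: F1=0 F2=0 -> F1&~F2 -> 0
  row 3 [0011]: F1=0 F2=1 -> F1&~F2 -> 0
  row 4 [0100]: F1=1 F2=0 -> F1&~F2 -> 1
  row 5 [0101]: F1=1 F2=0 -> F1&~F2 -> 1
  row 6 [0110]: F1=1 F2=0 -> F1&~F2 -> 1
  row 7 [0111]: F1=1 F2=1 -> F1&~F2 -> 0
  row 8 [1000]: F1=0 F2=1 -> F1&~F2 -> 0
  row 9 [1001]: F1=0 F2=1 -> F1&~F2 -> 0
  row 10 [1010]: F1=0 F2=1 -> F1&~F2 -> 0
  row 11 [1011]: F1=0 F2=0 -> F1&~F2 -> 0
  row 12 [1100]: F1=0 F2=1 -> F1&~F2 -> 0
  row 13 [1101]: F1=0 F2=1 -> F1&~F2 -> 0
  row 14 [1110]: F1=0 F2=1 -> F1&~F2 -> 0
  row 15 [1111]: F1=0 F2=0 -> F1&~F2 -> 0
Full result column, 4 rows per line (u,v fixed per line; w,z runs 00..11 left to right):
  rows 0-3 [u,v=00]: 0000  = hex 0
  rows 4-7 [u,v=01]: 1110  = hex E
  rows 8-11 [u,v=10]: 0000  = hex 0
  rows 12-15 [u,v=11]: 0000  = hex 0
Counterexample vector (row 0 .. row 15) = 0000111000000000
Output column grouped in 4s = 0000 1110 0000 0000 = 0x0E00
Convert to decimal digit by digit (value = value*16 + digit):
  0 -> 0
  0*16 + 14 (E) = 14
  14*16 + 0 = 224
  224*16 + 0 = 3584
Decimal = 3584

3584


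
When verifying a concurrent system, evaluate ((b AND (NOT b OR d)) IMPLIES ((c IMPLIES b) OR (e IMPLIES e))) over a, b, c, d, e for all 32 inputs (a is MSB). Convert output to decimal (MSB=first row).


Formula: ((b AND (NOT b OR d)) IMPLIES ((c IMPLIES b) OR (e IMPLIES e))) over a, b, c, d, e (32 rows)
Evaluate each row (bits = a,b,c,d,e, MSB first):
  row 0 [00000]: ((0 AND (NOT 0 OR 0)) IMPLIES ((0 IMPLIES 0) OR (0 IMPLIES 0))) -> 1
  row 1 [00001]: ((0 AND (NOT 0 OR 0)) IMPLIES ((0 IMPLIES 0) OR (1 IMPLIES 1))) -> 1
  row 2 [00010]: ((0 AND (NOT 0 OR 1)) IMPLIES ((0 IMPLIES 0) OR (0 IMPLIES 0))) -> 1
  row 3 [00011]: ((0 AND (NOT 0 OR 1)) IMPLIES ((0 IMPLIES 0) OR (1 IMPLIES 1))) -> 1
  row 4 [00100]: ((0 AND (NOT 0 OR 0)) IMPLIES ((1 IMPLIES 0) OR (0 IMPLIES 0))) -> 1
  row 5 [00101]: ((0 AND (NOT 0 OR 0)) IMPLIES ((1 IMPLIES 0) OR (1 IMPLIES 1))) -> 1
  row 6 [00110]: ((0 AND (NOT 0 OR 1)) IMPLIES ((1 IMPLIES 0) OR (0 IMPLIES 0))) -> 1
  row 7 [00111]: ((0 AND (NOT 0 OR 1)) IMPLIES ((1 IMPLIES 0) OR (1 IMPLIES 1))) -> 1
  row 8 [01000]: ((1 AND (NOT 1 OR 0)) IMPLIES ((0 IMPLIES 1) OR (0 IMPLIES 0))) -> 1
  row 9 [01001]: ((1 AND (NOT 1 OR 0)) IMPLIES ((0 IMPLIES 1) OR (1 IMPLIES 1))) -> 1
  row 10 [01010]: ((1 AND (NOT 1 OR 1)) IMPLIES ((0 IMPLIES 1) OR (0 IMPLIES 0))) -> 1
  row 11 [01011]: ((1 AND (NOT 1 OR 1)) IMPLIES ((0 IMPLIES 1) OR (1 IMPLIES 1))) -> 1
  row 12 [01100]: ((1 AND (NOT 1 OR 0)) IMPLIES ((1 IMPLIES 1) OR (0 IMPLIES 0))) -> 1
  row 13 [01101]: ((1 AND (NOT 1 OR 0)) IMPLIES ((1 IMPLIES 1) OR (1 IMPLIES 1))) -> 1
  row 14 [01110]: ((1 AND (NOT 1 OR 1)) IMPLIES ((1 IMPLIES 1) OR (0 IMPLIES 0))) -> 1
  row 15 [01111]: ((1 AND (NOT 1 OR 1)) IMPLIES ((1 IMPLIES 1) OR (1 IMPLIES 1))) -> 1
  row 16 [10000]: ((0 AND (NOT 0 OR 0)) IMPLIES ((0 IMPLIES 0) OR (0 IMPLIES 0))) -> 1
  row 17 [10001]: ((0 AND (NOT 0 OR 0)) IMPLIES ((0 IMPLIES 0) OR (1 IMPLIES 1))) -> 1
  row 18 [10010]: ((0 AND (NOT 0 OR 1)) IMPLIES ((0 IMPLIES 0) OR (0 IMPLIES 0))) -> 1
  row 19 [10011]: ((0 AND (NOT 0 OR 1)) IMPLIES ((0 IMPLIES 0) OR (1 IMPLIES 1))) -> 1
  row 20 [10100]: ((0 AND (NOT 0 OR 0)) IMPLIES ((1 IMPLIES 0) OR (0 IMPLIES 0))) -> 1
  row 21 [10101]: ((0 AND (NOT 0 OR 0)) IMPLIES ((1 IMPLIES 0) OR (1 IMPLIES 1))) -> 1
  row 22 [10110]: ((0 AND (NOT 0 OR 1)) IMPLIES ((1 IMPLIES 0) OR (0 IMPLIES 0))) -> 1
  row 23 [10111]: ((0 AND (NOT 0 OR 1)) IMPLIES ((1 IMPLIES 0) OR (1 IMPLIES 1))) -> 1
  row 24 [11000]: ((1 AND (NOT 1 OR 0)) IMPLIES ((0 IMPLIES 1) OR (0 IMPLIES 0))) -> 1
  row 25 [11001]: ((1 AND (NOT 1 OR 0)) IMPLIES ((0 IMPLIES 1) OR (1 IMPLIES 1))) -> 1
  row 26 [11010]: ((1 AND (NOT 1 OR 1)) IMPLIES ((0 IMPLIES 1) OR (0 IMPLIES 0))) -> 1
  row 27 [11011]: ((1 AND (NOT 1 OR 1)) IMPLIES ((0 IMPLIES 1) OR (1 IMPLIES 1))) -> 1
  row 28 [11100]: ((1 AND (NOT 1 OR 0)) IMPLIES ((1 IMPLIES 1) OR (0 IMPLIES 0))) -> 1
  row 29 [11101]: ((1 AND (NOT 1 OR 0)) IMPLIES ((1 IMPLIES 1) OR (1 IMPLIES 1))) -> 1
  row 30 [11110]: ((1 AND (NOT 1 OR 1)) IMPLIES ((1 IMPLIES 1) OR (0 IMPLIES 0))) -> 1
  row 31 [11111]: ((1 AND (NOT 1 OR 1)) IMPLIES ((1 IMPLIES 1) OR (1 IMPLIES 1))) -> 1
Full result column, 4 rows per line (a,b,c fixed per line; d,e runs 00..11 left to right):
  rows 0-3 [a,b,c=000]: 1111  = hex F
  rows 4-7 [a,b,c=001]: 1111  = hex F
  rows 8-11 [a,b,c=010]: 1111  = hex F
  rows 12-15 [a,b,c=011]: 1111  = hex F
  rows 16-19 [a,b,c=100]: 1111  = hex F
  rows 20-23 [a,b,c=101]: 1111  = hex F
  rows 24-27 [a,b,c=110]: 1111  = hex F
  rows 28-31 [a,b,c=111]: 1111  = hex F
Output column (row 0 .. row 31) = 11111111111111111111111111111111
Output column grouped in 4s = 1111 1111 1111 1111 1111 1111 1111 1111 = 0xFFFFFFFF
Convert to decimal digit by digit (value = value*16 + digit):
  F -> 15
  15*16 + 15 (F) = 255
  255*16 + 15 (F) = 4095
  4095*16 + 15 (F) = 65535
  65535*16 + 15 (F) = 1048575
  1048575*16 + 15 (F) = 16777215
  16777215*16 + 15 (F) = 268435455
  268435455*16 + 15 (F) = 4294967295
Decimal = 4294967295

4294967295


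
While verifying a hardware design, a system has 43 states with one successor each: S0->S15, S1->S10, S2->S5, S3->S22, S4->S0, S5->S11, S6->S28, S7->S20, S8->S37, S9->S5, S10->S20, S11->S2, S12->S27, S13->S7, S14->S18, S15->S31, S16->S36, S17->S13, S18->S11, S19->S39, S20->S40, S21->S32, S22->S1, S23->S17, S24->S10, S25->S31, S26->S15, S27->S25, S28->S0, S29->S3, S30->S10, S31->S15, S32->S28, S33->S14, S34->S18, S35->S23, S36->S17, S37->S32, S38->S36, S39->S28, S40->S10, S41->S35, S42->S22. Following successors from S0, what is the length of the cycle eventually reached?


Trace from S0 until a state repeats:
  S0 -> S15 -> S31 -> S15
S15 first seen at step 1, revisited at step 3.
Cycle length = 3 - 1 = 2

2


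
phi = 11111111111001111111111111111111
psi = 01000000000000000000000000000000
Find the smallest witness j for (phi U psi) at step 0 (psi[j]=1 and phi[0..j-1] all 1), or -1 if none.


(phi U psi) at 0: need smallest j with psi[j]=1 and phi[i]=1 for all i in [0,j).
Scan from step 0:
  step 0: phi=1, psi=0 -> continue
  step 1: psi=1 and phi held for [0,1) -> witness found
Witness step = 1

1


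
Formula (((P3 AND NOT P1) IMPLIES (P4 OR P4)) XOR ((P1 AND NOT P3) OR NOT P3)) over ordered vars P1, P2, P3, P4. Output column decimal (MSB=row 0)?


Formula: (((P3 AND NOT P1) IMPLIES (P4 OR P4)) XOR ((P1 AND NOT P3) OR NOT P3)) over P1, P2, P3, P4 (16 rows)
Evaluate each row (bits = P1,P2,P3,P4, MSB first):
  row 0 [0000]: (((0 AND NOT 0) IMPLIES (0 OR 0)) XOR ((0 AND NOT 0) OR NOT 0)) -> 0
  row 1 [0001]: (((0 AND NOT 0) IMPLIES (1 OR 1)) XOR ((0 AND NOT 0) OR NOT 0)) -> 0
  row 2 [0010]: (((1 AND NOT 0) IMPLIES (0 OR 0)) XOR ((0 AND NOT 1) OR NOT 1)) -> 0
  row 3 [0011]: (((1 AND NOT 0) IMPLIES (1 OR 1)) XOR ((0 AND NOT 1) OR NOT 1)) -> 1
  row 4 [0100]: (((0 AND NOT 0) IMPLIES (0 OR 0)) XOR ((0 AND NOT 0) OR NOT 0)) -> 0
  row 5 [0101]: (((0 AND NOT 0) IMPLIES (1 OR 1)) XOR ((0 AND NOT 0) OR NOT 0)) -> 0
  row 6 [0110]: (((1 AND NOT 0) IMPLIES (0 OR 0)) XOR ((0 AND NOT 1) OR NOT 1)) -> 0
  row 7 [0111]: (((1 AND NOT 0) IMPLIES (1 OR 1)) XOR ((0 AND NOT 1) OR NOT 1)) -> 1
  row 8 [1000]: (((0 AND NOT 1) IMPLIES (0 OR 0)) XOR ((1 AND NOT 0) OR NOT 0)) -> 0
  row 9 [1001]: (((0 AND NOT 1) IMPLIES (1 OR 1)) XOR ((1 AND NOT 0) OR NOT 0)) -> 0
  row 10 [1010]: (((1 AND NOT 1) IMPLIES (0 OR 0)) XOR ((1 AND NOT 1) OR NOT 1)) -> 1
  row 11 [1011]: (((1 AND NOT 1) IMPLIES (1 OR 1)) XOR ((1 AND NOT 1) OR NOT 1)) -> 1
  row 12 [1100]: (((0 AND NOT 1) IMPLIES (0 OR 0)) XOR ((1 AND NOT 0) OR NOT 0)) -> 0
  row 13 [1101]: (((0 AND NOT 1) IMPLIES (1 OR 1)) XOR ((1 AND NOT 0) OR NOT 0)) -> 0
  row 14 [1110]: (((1 AND NOT 1) IMPLIES (0 OR 0)) XOR ((1 AND NOT 1) OR NOT 1)) -> 1
  row 15 [1111]: (((1 AND NOT 1) IMPLIES (1 OR 1)) XOR ((1 AND NOT 1) OR NOT 1)) -> 1
Full result column, 4 rows per line (P1,P2 fixed per line; P3,P4 runs 00..11 left to right):
  rows 0-3 [P1,P2=00]: 0001  = hex 1
  rows 4-7 [P1,P2=01]: 0001  = hex 1
  rows 8-11 [P1,P2=10]: 0011  = hex 3
  rows 12-15 [P1,P2=11]: 0011  = hex 3
Output column (row 0 .. row 15) = 0001000100110011
Output column grouped in 4s = 0001 0001 0011 0011 = 0x1133
Convert to decimal digit by digit (value = value*16 + digit):
  1 -> 1
  1*16 + 1 = 17
  17*16 + 3 = 275
  275*16 + 3 = 4403
Decimal = 4403

4403


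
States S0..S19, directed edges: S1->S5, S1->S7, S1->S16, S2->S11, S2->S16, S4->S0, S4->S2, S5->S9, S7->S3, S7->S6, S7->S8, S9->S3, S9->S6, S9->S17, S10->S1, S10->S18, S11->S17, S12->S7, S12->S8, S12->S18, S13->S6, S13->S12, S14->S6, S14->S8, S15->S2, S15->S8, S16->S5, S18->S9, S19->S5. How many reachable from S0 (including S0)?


BFS from S0:
  layer 0: {S0}
Reachable set: {S0}
Count = 1

1


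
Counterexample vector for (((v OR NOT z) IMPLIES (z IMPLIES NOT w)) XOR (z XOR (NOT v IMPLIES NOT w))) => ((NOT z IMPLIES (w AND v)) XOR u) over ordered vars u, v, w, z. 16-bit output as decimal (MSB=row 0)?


F1 = (((v OR NOT z) IMPLIES (z IMPLIES NOT w)) XOR (z XOR (NOT v IMPLIES NOT w)))
F2 = ((NOT z IMPLIES (w AND v)) XOR u)
Counterexample to F1=>F2 is where F1=1 and F2=0.
Evaluate each row (bits = u,v,w,z, MSB first):
  row 0 [0000]: F1=0 F2=0 -> F1&~F2 -> 0
  row 1 [0001]: F1=1 F2=1 -> F1&~F2 -> 0
  row 2 [0010]: F1=1 F2=0 -> F1&~F2 -> 1
  row 3 [0011]: F1=0 F2=1 -> F1&~F2 -> 0
  row 4 [0100]: F1=0 F2=0 -> F1&~F2 -> 0
  row 5 [0101]: F1=1 F2=1 -> F1&~F2 -> 0
  row 6 [0110]: F1=0 F2=1 -> F1&~F2 -> 0
  row 7 [0111]: F1=0 F2=1 -> F1&~F2 -> 0
  row 8 [1000]: F1=0 F2=1 -> F1&~F2 -> 0
  row 9 [1001]: F1=1 F2=0 -> F1&~F2 -> 1
  row 10 [1010]: F1=1 F2=1 -> F1&~F2 -> 0
  row 11 [1011]: F1=0 F2=0 -> F1&~F2 -> 0
  row 12 [1100]: F1=0 F2=1 -> F1&~F2 -> 0
  row 13 [1101]: F1=1 F2=0 -> F1&~F2 -> 1
  row 14 [1110]: F1=0 F2=0 -> F1&~F2 -> 0
  row 15 [1111]: F1=0 F2=0 -> F1&~F2 -> 0
Full result column, 4 rows per line (u,v fixed per line; w,z runs 00..11 left to right):
  rows 0-3 [u,v=00]: 0010  = hex 2
  rows 4-7 [u,v=01]: 0000  = hex 0
  rows 8-11 [u,v=10]: 0100  = hex 4
  rows 12-15 [u,v=11]: 0100  = hex 4
Counterexample vector (row 0 .. row 15) = 0010000001000100
Output column grouped in 4s = 0010 0000 0100 0100 = 0x2044
Convert to decimal digit by digit (value = value*16 + digit):
  2 -> 2
  2*16 + 0 = 32
  32*16 + 4 = 516
  516*16 + 4 = 8260
Decimal = 8260

8260


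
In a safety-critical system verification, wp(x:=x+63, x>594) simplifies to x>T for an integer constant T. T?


Formula: wp(x:=E, P) = P[E/x] (substitute E for x in postcondition)
Step 1: Postcondition: x>594
Step 2: Substitute x+63 for x: x+63>594
Step 3: Solve for x: x > 594-63 = 531

531


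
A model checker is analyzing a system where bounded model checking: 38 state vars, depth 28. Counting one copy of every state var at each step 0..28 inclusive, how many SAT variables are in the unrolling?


BMC unrolls to depth k, creating one copy of each state var for steps 0..k.
Step count = 28 + 1 = 29 (steps 0 through 28)
Vars per step = 38
Total = 38 * 29 = 1102

1102


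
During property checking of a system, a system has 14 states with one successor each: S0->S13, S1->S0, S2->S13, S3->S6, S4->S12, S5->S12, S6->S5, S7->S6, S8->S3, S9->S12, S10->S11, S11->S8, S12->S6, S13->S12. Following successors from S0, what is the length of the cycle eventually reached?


Trace from S0 until a state repeats:
  S0 -> S13 -> S12 -> S6 -> S5 -> S12
S12 first seen at step 2, revisited at step 5.
Cycle length = 5 - 2 = 3

3


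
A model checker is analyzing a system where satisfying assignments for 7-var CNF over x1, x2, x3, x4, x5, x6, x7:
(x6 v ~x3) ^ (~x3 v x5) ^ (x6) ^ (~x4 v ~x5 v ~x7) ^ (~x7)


CNF with 5 clauses over 7 vars (128 assignments).
An assignment satisfies CNF iff every clause has >=1 true literal.
Check each row (bits = x1,x2,x3,x4,x5,x6,x7; clause T/F shown):
  row 0 [0000000]: clauses=TTFTT -> 0
  row 1 [0000001]: clauses=TTFTF -> 0
  row 2 [0000010]: clauses=TTTTT -> 1
  row 3 [0000011]: clauses=TTTTF -> 0
  row 4 [0000100]: clauses=TTFTT -> 0
  (every remaining row is evaluated the same way; all 128 results are listed next)
Full result column, 8 rows per line (x1,x2,x3,x4 fixed per line; x5,x6,x7 runs 000..111 left to right):
  rows 0-7 [x1,x2,x3,x4=0000]: 00100010  (ones: 2)
  rows 8-15 [x1,x2,x3,x4=0001]: 00100010  (ones: 2)
  rows 16-23 [x1,x2,x3,x4=0010]: 00000010  (ones: 1)
  rows 24-31 [x1,x2,x3,x4=0011]: 00000010  (ones: 1)
  rows 32-39 [x1,x2,x3,x4=0100]: 00100010  (ones: 2)
  rows 40-47 [x1,x2,x3,x4=0101]: 00100010  (ones: 2)
  rows 48-55 [x1,x2,x3,x4=0110]: 00000010  (ones: 1)
  rows 56-63 [x1,x2,x3,x4=0111]: 00000010  (ones: 1)
  rows 64-71 [x1,x2,x3,x4=1000]: 00100010  (ones: 2)
  rows 72-79 [x1,x2,x3,x4=1001]: 00100010  (ones: 2)
  rows 80-87 [x1,x2,x3,x4=1010]: 00000010  (ones: 1)
  rows 88-95 [x1,x2,x3,x4=1011]: 00000010  (ones: 1)
  rows 96-103 [x1,x2,x3,x4=1100]: 00100010  (ones: 2)
  rows 104-111 [x1,x2,x3,x4=1101]: 00100010  (ones: 2)
  rows 112-119 [x1,x2,x3,x4=1110]: 00000010  (ones: 1)
  rows 120-127 [x1,x2,x3,x4=1111]: 00000010  (ones: 1)
Satisfying assignments = 2+2+1+1+2+2+1+1+2+2+1+1+2+2+1+1 = 24

24


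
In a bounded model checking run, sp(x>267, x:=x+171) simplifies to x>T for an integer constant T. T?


Formula: sp(P, x:=E) = exists old_x. (x = E[old_x/x]) AND P[old_x/x] (old_x is the value of x before the assignment; eliminate old_x by solving x = E[old_x/x] for old_x)
Step 1: Precondition P: x>267, i.e. old_x > 267
Step 2: Assignment gives x = old_x + 171, so old_x = x - 171
Step 3: Substitute into P: x - 171 > 267
Step 4: Simplify: x > 267+171 = 438

438


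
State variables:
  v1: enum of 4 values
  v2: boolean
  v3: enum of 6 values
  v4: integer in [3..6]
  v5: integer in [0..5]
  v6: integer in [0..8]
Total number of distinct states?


State space = product of domain sizes of all variables.
Domain sizes:
  v1 (enum of 4 values): 4
  v2 (boolean): 2
  v3 (enum of 6 values): 6
  v4 (integer in [3..6]): 4
  v5 (integer in [0..5]): 6
  v6 (integer in [0..8]): 9
Product = 4 * 2 * 6 * 4 * 6 * 9 = 10368

10368


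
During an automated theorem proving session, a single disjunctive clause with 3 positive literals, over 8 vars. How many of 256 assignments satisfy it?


Step 1: Total=2^8=256
Step 2: Unsat when all 3 false: 2^5=32
Step 3: Sat=256-32=224

224


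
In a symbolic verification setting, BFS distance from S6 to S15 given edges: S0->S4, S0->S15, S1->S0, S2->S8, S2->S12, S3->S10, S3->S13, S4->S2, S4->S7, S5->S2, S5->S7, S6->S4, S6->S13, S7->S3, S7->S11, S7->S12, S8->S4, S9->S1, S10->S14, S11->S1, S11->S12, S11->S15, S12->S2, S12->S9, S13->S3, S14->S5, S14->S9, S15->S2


BFS layer-by-layer from S6:
  dist 0: {S6}
  dist 1: {S4, S13}
  dist 2: {S2, S3, S7}
  dist 3: {S8, S10, S11, S12}
  dist 4: {S1, S9, S14, S15}
  -> S15 reached at distance 4
Shortest path length = 4

4


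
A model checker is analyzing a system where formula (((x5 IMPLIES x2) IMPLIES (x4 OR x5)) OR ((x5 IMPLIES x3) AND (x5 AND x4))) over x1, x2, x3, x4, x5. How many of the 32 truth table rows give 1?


Formula: (((x5 IMPLIES x2) IMPLIES (x4 OR x5)) OR ((x5 IMPLIES x3) AND (x5 AND x4))) over 5 vars (32 rows)
Evaluate each row (x1, x2, x3, x4, x5 as bits, MSB first):
  row 0 [00000]: (((0 IMPLIES 0) IMPLIES (0 OR 0)) OR ((0 IMPLIES 0) AND (0 AND 0))) -> 0
  row 1 [00001]: (((1 IMPLIES 0) IMPLIES (0 OR 1)) OR ((1 IMPLIES 0) AND (1 AND 0))) -> 1
  row 2 [00010]: (((0 IMPLIES 0) IMPLIES (1 OR 0)) OR ((0 IMPLIES 0) AND (0 AND 1))) -> 1
  row 3 [00011]: (((1 IMPLIES 0) IMPLIES (1 OR 1)) OR ((1 IMPLIES 0) AND (1 AND 1))) -> 1
  row 4 [00100]: (((0 IMPLIES 0) IMPLIES (0 OR 0)) OR ((0 IMPLIES 1) AND (0 AND 0))) -> 0
  row 5 [00101]: (((1 IMPLIES 0) IMPLIES (0 OR 1)) OR ((1 IMPLIES 1) AND (1 AND 0))) -> 1
  row 6 [00110]: (((0 IMPLIES 0) IMPLIES (1 OR 0)) OR ((0 IMPLIES 1) AND (0 AND 1))) -> 1
  row 7 [00111]: (((1 IMPLIES 0) IMPLIES (1 OR 1)) OR ((1 IMPLIES 1) AND (1 AND 1))) -> 1
  row 8 [01000]: (((0 IMPLIES 1) IMPLIES (0 OR 0)) OR ((0 IMPLIES 0) AND (0 AND 0))) -> 0
  row 9 [01001]: (((1 IMPLIES 1) IMPLIES (0 OR 1)) OR ((1 IMPLIES 0) AND (1 AND 0))) -> 1
  row 10 [01010]: (((0 IMPLIES 1) IMPLIES (1 OR 0)) OR ((0 IMPLIES 0) AND (0 AND 1))) -> 1
  row 11 [01011]: (((1 IMPLIES 1) IMPLIES (1 OR 1)) OR ((1 IMPLIES 0) AND (1 AND 1))) -> 1
  row 12 [01100]: (((0 IMPLIES 1) IMPLIES (0 OR 0)) OR ((0 IMPLIES 1) AND (0 AND 0))) -> 0
  row 13 [01101]: (((1 IMPLIES 1) IMPLIES (0 OR 1)) OR ((1 IMPLIES 1) AND (1 AND 0))) -> 1
  row 14 [01110]: (((0 IMPLIES 1) IMPLIES (1 OR 0)) OR ((0 IMPLIES 1) AND (0 AND 1))) -> 1
  row 15 [01111]: (((1 IMPLIES 1) IMPLIES (1 OR 1)) OR ((1 IMPLIES 1) AND (1 AND 1))) -> 1
  row 16 [10000]: (((0 IMPLIES 0) IMPLIES (0 OR 0)) OR ((0 IMPLIES 0) AND (0 AND 0))) -> 0
  row 17 [10001]: (((1 IMPLIES 0) IMPLIES (0 OR 1)) OR ((1 IMPLIES 0) AND (1 AND 0))) -> 1
  row 18 [10010]: (((0 IMPLIES 0) IMPLIES (1 OR 0)) OR ((0 IMPLIES 0) AND (0 AND 1))) -> 1
  row 19 [10011]: (((1 IMPLIES 0) IMPLIES (1 OR 1)) OR ((1 IMPLIES 0) AND (1 AND 1))) -> 1
  row 20 [10100]: (((0 IMPLIES 0) IMPLIES (0 OR 0)) OR ((0 IMPLIES 1) AND (0 AND 0))) -> 0
  row 21 [10101]: (((1 IMPLIES 0) IMPLIES (0 OR 1)) OR ((1 IMPLIES 1) AND (1 AND 0))) -> 1
  row 22 [10110]: (((0 IMPLIES 0) IMPLIES (1 OR 0)) OR ((0 IMPLIES 1) AND (0 AND 1))) -> 1
  row 23 [10111]: (((1 IMPLIES 0) IMPLIES (1 OR 1)) OR ((1 IMPLIES 1) AND (1 AND 1))) -> 1
  row 24 [11000]: (((0 IMPLIES 1) IMPLIES (0 OR 0)) OR ((0 IMPLIES 0) AND (0 AND 0))) -> 0
  row 25 [11001]: (((1 IMPLIES 1) IMPLIES (0 OR 1)) OR ((1 IMPLIES 0) AND (1 AND 0))) -> 1
  row 26 [11010]: (((0 IMPLIES 1) IMPLIES (1 OR 0)) OR ((0 IMPLIES 0) AND (0 AND 1))) -> 1
  row 27 [11011]: (((1 IMPLIES 1) IMPLIES (1 OR 1)) OR ((1 IMPLIES 0) AND (1 AND 1))) -> 1
  row 28 [11100]: (((0 IMPLIES 1) IMPLIES (0 OR 0)) OR ((0 IMPLIES 1) AND (0 AND 0))) -> 0
  row 29 [11101]: (((1 IMPLIES 1) IMPLIES (0 OR 1)) OR ((1 IMPLIES 1) AND (1 AND 0))) -> 1
  row 30 [11110]: (((0 IMPLIES 1) IMPLIES (1 OR 0)) OR ((0 IMPLIES 1) AND (0 AND 1))) -> 1
  row 31 [11111]: (((1 IMPLIES 1) IMPLIES (1 OR 1)) OR ((1 IMPLIES 1) AND (1 AND 1))) -> 1
Full result column, 8 rows per line (x1,x2 fixed per line; x3,x4,x5 runs 000..111 left to right):
  rows 0-7 [x1,x2=00]: 01110111  (ones: 6)
  rows 8-15 [x1,x2=01]: 01110111  (ones: 6)
  rows 16-23 [x1,x2=10]: 01110111  (ones: 6)
  rows 24-31 [x1,x2=11]: 01110111  (ones: 6)
Count of 1-rows = 6+6+6+6 = 24

24


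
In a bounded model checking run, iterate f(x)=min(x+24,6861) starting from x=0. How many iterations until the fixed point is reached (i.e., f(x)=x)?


Step 1: x=0, cap=6861, increment=24
Step 2: x grows by 24 each step until capped at 6861; fixed point is x=6861
Step 3: iterations = ceil(6861/24) = 286

286


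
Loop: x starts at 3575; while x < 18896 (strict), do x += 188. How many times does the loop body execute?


Step 1: x goes from 3575 toward 18896 by 188; the body runs while x<18896, so iterations = ceil((bound-start)/step)
Step 2: Distance=15321
Step 3: ceil(15321/188)=82

82


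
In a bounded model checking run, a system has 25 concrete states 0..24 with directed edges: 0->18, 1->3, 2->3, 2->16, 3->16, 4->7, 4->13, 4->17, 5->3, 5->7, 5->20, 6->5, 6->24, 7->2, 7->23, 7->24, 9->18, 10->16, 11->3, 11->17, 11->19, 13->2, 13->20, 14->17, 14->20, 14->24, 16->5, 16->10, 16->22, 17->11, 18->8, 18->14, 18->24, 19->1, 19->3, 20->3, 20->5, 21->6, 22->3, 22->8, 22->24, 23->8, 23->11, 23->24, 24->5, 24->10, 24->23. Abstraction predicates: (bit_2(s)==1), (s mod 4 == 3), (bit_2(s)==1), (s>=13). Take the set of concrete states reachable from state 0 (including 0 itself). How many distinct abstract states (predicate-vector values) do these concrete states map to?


BFS from 0:
Concrete reachable: {0, 1, 2, 3, 5, 7, 8, 10, 11, 14, 16, 17, 18, 19, 20, 22, 23, 24}
Abstract via predicates (bit_2(s)==1), (s mod 4 == 3), (bit_2(s)==1), (s>=13):
  (0,0,0,0) <- {0, 1, 2, 8, 10}
  (0,0,0,1) <- {16, 17, 18, 24}
  (0,1,0,0) <- {3, 11}
  (0,1,0,1) <- {19}
  (1,0,1,0) <- {5}
  (1,0,1,1) <- {14, 20, 22}
  (1,1,1,0) <- {7}
  (1,1,1,1) <- {23}
Distinct abstract states = 8

8


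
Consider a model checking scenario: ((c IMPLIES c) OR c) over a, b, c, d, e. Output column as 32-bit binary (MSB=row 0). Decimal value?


Formula: ((c IMPLIES c) OR c) over a, b, c, d, e (32 rows)
Evaluate each row (bits = a,b,c,d,e, MSB first):
  row 0 [00000]: ((0 IMPLIES 0) OR 0) -> 1
  row 1 [00001]: ((0 IMPLIES 0) OR 0) -> 1
  row 2 [00010]: ((0 IMPLIES 0) OR 0) -> 1
  row 3 [00011]: ((0 IMPLIES 0) OR 0) -> 1
  row 4 [00100]: ((1 IMPLIES 1) OR 1) -> 1
  row 5 [00101]: ((1 IMPLIES 1) OR 1) -> 1
  row 6 [00110]: ((1 IMPLIES 1) OR 1) -> 1
  row 7 [00111]: ((1 IMPLIES 1) OR 1) -> 1
  row 8 [01000]: ((0 IMPLIES 0) OR 0) -> 1
  row 9 [01001]: ((0 IMPLIES 0) OR 0) -> 1
  row 10 [01010]: ((0 IMPLIES 0) OR 0) -> 1
  row 11 [01011]: ((0 IMPLIES 0) OR 0) -> 1
  row 12 [01100]: ((1 IMPLIES 1) OR 1) -> 1
  row 13 [01101]: ((1 IMPLIES 1) OR 1) -> 1
  row 14 [01110]: ((1 IMPLIES 1) OR 1) -> 1
  row 15 [01111]: ((1 IMPLIES 1) OR 1) -> 1
  row 16 [10000]: ((0 IMPLIES 0) OR 0) -> 1
  row 17 [10001]: ((0 IMPLIES 0) OR 0) -> 1
  row 18 [10010]: ((0 IMPLIES 0) OR 0) -> 1
  row 19 [10011]: ((0 IMPLIES 0) OR 0) -> 1
  row 20 [10100]: ((1 IMPLIES 1) OR 1) -> 1
  row 21 [10101]: ((1 IMPLIES 1) OR 1) -> 1
  row 22 [10110]: ((1 IMPLIES 1) OR 1) -> 1
  row 23 [10111]: ((1 IMPLIES 1) OR 1) -> 1
  row 24 [11000]: ((0 IMPLIES 0) OR 0) -> 1
  row 25 [11001]: ((0 IMPLIES 0) OR 0) -> 1
  row 26 [11010]: ((0 IMPLIES 0) OR 0) -> 1
  row 27 [11011]: ((0 IMPLIES 0) OR 0) -> 1
  row 28 [11100]: ((1 IMPLIES 1) OR 1) -> 1
  row 29 [11101]: ((1 IMPLIES 1) OR 1) -> 1
  row 30 [11110]: ((1 IMPLIES 1) OR 1) -> 1
  row 31 [11111]: ((1 IMPLIES 1) OR 1) -> 1
Full result column, 4 rows per line (a,b,c fixed per line; d,e runs 00..11 left to right):
  rows 0-3 [a,b,c=000]: 1111  = hex F
  rows 4-7 [a,b,c=001]: 1111  = hex F
  rows 8-11 [a,b,c=010]: 1111  = hex F
  rows 12-15 [a,b,c=011]: 1111  = hex F
  rows 16-19 [a,b,c=100]: 1111  = hex F
  rows 20-23 [a,b,c=101]: 1111  = hex F
  rows 24-27 [a,b,c=110]: 1111  = hex F
  rows 28-31 [a,b,c=111]: 1111  = hex F
Output column (row 0 .. row 31) = 11111111111111111111111111111111
Output column grouped in 4s = 1111 1111 1111 1111 1111 1111 1111 1111 = 0xFFFFFFFF
Convert to decimal digit by digit (value = value*16 + digit):
  F -> 15
  15*16 + 15 (F) = 255
  255*16 + 15 (F) = 4095
  4095*16 + 15 (F) = 65535
  65535*16 + 15 (F) = 1048575
  1048575*16 + 15 (F) = 16777215
  16777215*16 + 15 (F) = 268435455
  268435455*16 + 15 (F) = 4294967295
Decimal = 4294967295

4294967295


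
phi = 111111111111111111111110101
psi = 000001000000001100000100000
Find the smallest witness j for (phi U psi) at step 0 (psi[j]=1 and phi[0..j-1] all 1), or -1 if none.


(phi U psi) at 0: need smallest j with psi[j]=1 and phi[i]=1 for all i in [0,j).
Scan from step 0:
  step 0: phi=1, psi=0 -> continue
  step 1: phi=1, psi=0 -> continue
  step 2: phi=1, psi=0 -> continue
  step 3: phi=1, psi=0 -> continue
  step 5: psi=1 and phi held for [0,5) -> witness found
Witness step = 5

5


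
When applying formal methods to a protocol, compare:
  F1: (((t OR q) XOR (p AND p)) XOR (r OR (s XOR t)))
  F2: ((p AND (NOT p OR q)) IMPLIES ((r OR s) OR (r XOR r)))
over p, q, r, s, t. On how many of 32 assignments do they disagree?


F1 = (((t OR q) XOR (p AND p)) XOR (r OR (s XOR t)))
F2 = ((p AND (NOT p OR q)) IMPLIES ((r OR s) OR (r XOR r)))
Evaluate both on each of 32 rows (bits = p,q,r,s,t):
  row 0 [00000]: F1=0 F2=1 (differ) -> 1
  row 1 [00001]: F1=0 F2=1 (differ) -> 1
  row 2 [00010]: F1=1 F2=1 -> 0
  row 3 [00011]: F1=1 F2=1 -> 0
  row 4 [00100]: F1=1 F2=1 -> 0
  row 5 [00101]: F1=0 F2=1 (differ) -> 1
  row 6 [00110]: F1=1 F2=1 -> 0
  row 7 [00111]: F1=0 F2=1 (differ) -> 1
  row 8 [01000]: F1=1 F2=1 -> 0
  row 9 [01001]: F1=0 F2=1 (differ) -> 1
  row 10 [01010]: F1=0 F2=1 (differ) -> 1
  row 11 [01011]: F1=1 F2=1 -> 0
  row 12 [01100]: F1=0 F2=1 (differ) -> 1
  row 13 [01101]: F1=0 F2=1 (differ) -> 1
  row 14 [01110]: F1=0 F2=1 (differ) -> 1
  row 15 [01111]: F1=0 F2=1 (differ) -> 1
  row 16 [10000]: F1=1 F2=1 -> 0
  row 17 [10001]: F1=1 F2=1 -> 0
  row 18 [10010]: F1=0 F2=1 (differ) -> 1
  row 19 [10011]: F1=0 F2=1 (differ) -> 1
  row 20 [10100]: F1=0 F2=1 (differ) -> 1
  row 21 [10101]: F1=1 F2=1 -> 0
  row 22 [10110]: F1=0 F2=1 (differ) -> 1
  row 23 [10111]: F1=1 F2=1 -> 0
  row 24 [11000]: F1=0 F2=0 -> 0
  row 25 [11001]: F1=1 F2=0 (differ) -> 1
  row 26 [11010]: F1=1 F2=1 -> 0
  row 27 [11011]: F1=0 F2=1 (differ) -> 1
  row 28 [11100]: F1=1 F2=1 -> 0
  row 29 [11101]: F1=1 F2=1 -> 0
  row 30 [11110]: F1=1 F2=1 -> 0
  row 31 [11111]: F1=1 F2=1 -> 0
Full result column, 8 rows per line (p,q fixed per line; r,s,t runs 000..111 left to right):
  rows 0-7 [p,q=00]: 11000101  (ones: 4)
  rows 8-15 [p,q=01]: 01101111  (ones: 6)
  rows 16-23 [p,q=10]: 00111010  (ones: 4)
  rows 24-31 [p,q=11]: 01010000  (ones: 2)
Disagreements = 4+6+4+2 = 16

16
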